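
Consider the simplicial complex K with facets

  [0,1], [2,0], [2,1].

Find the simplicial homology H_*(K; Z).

Fix the vertex order 0 < 1 < 2 and write every simplex with vertices in increasing order. Then dim K = 1 and the simplices of K are:

  0-simplices (3): [0], [1], [2]
  1-simplices (3): [0,1], [0,2], [1,2]

Hence C_0 ≅ Z^3, C_1 ≅ Z^3.

The boundary map ∂_1: C_1 → C_0 maps an edge to its endpoints' difference, ∂[p,q] = q − p. For instance
  ∂[1,2] = [2] − [1].
This gives a 3×3 integer matrix of rank 2; reducing to Smith normal form yields diagonal entries (1,1).

Reading off H_k = ker ∂_k / im ∂_{k+1}:

  H_0: rank C_0 − rank ∂_1 = 3 − 2 = 1, and the invariant factors of ∂_1 are all 1, so H_0 = Z.
  H_1: rank ker ∂_1 − rank ∂_2 = (3 − 2) − 0 = 1, and there is no ∂_2, so H_1 = Z.

As a check, the Euler characteristic is 3 − 3 = 0, which agrees with 1 − 1 = 0.

H_0 = Z,  H_1 = Z.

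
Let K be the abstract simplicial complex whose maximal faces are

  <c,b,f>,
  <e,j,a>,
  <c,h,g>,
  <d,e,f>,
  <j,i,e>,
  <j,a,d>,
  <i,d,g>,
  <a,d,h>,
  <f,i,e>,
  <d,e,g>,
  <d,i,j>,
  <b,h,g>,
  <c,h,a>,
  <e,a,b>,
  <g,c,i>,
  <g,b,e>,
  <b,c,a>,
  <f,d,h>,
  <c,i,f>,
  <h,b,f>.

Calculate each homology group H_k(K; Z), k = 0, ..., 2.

H_0 = Z,  H_1 = Z ⊕ Z_2,  H_2 = 0.

Take the total order a < b < c < d < e < f < g < h < i < j on the vertex set. Then K (dimension 2) consists of the simplices:

  0-simplices (10): a, b, c, d, e, f, g, h, i, j
  1-simplices (30): ab, ac, ad, ae, ah, aj, bc, be, bf, bg, bh, cf, cg, ch, ci, de, df, dg, dh, di, dj, ef, eg, ei, ej, fh, fi, gh, gi, ij
  2-simplices (20): abc, abe, ach, adh, adj, aej, bcf, beg, bfh, bgh, cfi, cgh, cgi, def, deg, dfh, dgi, dij, efi, eij

so the chain groups are C_0 ≅ Z^10, C_1 ≅ Z^30, C_2 ≅ Z^20.

The boundary map ∂_1: C_1 → C_0 maps an edge to its endpoints' difference, ∂[p,q] = q − p. For instance
  ∂be = e − b.
This gives a 10×30 integer matrix of rank 9; reducing to Smith normal form yields diagonal entries (1,1,1,1,1,1,1,1,1).

Boundary ∂_2: C_2 → C_1 acts by ∂[p,q,r] = [q,r] − [p,r] + [p,q]. For instance
  ∂abe = be − ae + ab,
  ∂dfh = fh − dh + df.
The 30×20 boundary matrix has rank 20 and Smith normal form diag(1,1,1,1,1,1,1,1,1,1,1,1,1,1,1,1,1,1,1,2).

Computing H_k = (kernel of ∂_k) / (image of ∂_{k+1}):

  H_0: rank C_0 − rank ∂_1 = 10 − 9 = 1, and the invariant factors of ∂_1 are all 1, so H_0 = Z.
  H_1: rank ker ∂_1 − rank ∂_2 = (30 − 9) − 20 = 1, and ∂_2 has invariant factor 2 > 1, so H_1 = Z ⊕ Z_2.
  H_2: rank ker ∂_2 − rank ∂_3 = (20 − 20) − 0 = 0, and there is no ∂_3, so H_2 = 0.

(K is a triangulation of the Klein bottle.)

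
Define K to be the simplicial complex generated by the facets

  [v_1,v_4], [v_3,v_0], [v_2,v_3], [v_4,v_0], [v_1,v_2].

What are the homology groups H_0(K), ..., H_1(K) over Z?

H_0 = Z,  H_1 = Z.

Order the vertices as v_0 < v_1 < v_2 < v_3 < v_4. Listing each simplex with vertices in this order, K has dimension 1 with simplices:

  0-simplices (5): [v_0], [v_1], [v_2], [v_3], [v_4]
  1-simplices (5): [v_0,v_3], [v_0,v_4], [v_1,v_2], [v_1,v_4], [v_2,v_3]

Hence C_0 ≅ Z^5, C_1 ≅ Z^5.

The boundary map ∂_1: C_1 → C_0 maps an edge to its endpoints' difference, ∂[p,q] = q − p. For instance
  ∂[v_1,v_4] = [v_4] − [v_1].
The resulting 5×5 matrix has rank 4, and its Smith normal form has invariant factors (1,1,1,1).

From H_k ≅ ker(∂_k) / im(∂_{k+1}) we obtain:

  H_0: rank C_0 − rank ∂_1 = 5 − 4 = 1, and the invariant factors of ∂_1 are all 1, so H_0 = Z.
  H_1: rank ker ∂_1 − rank ∂_2 = (5 − 4) − 0 = 1, and there is no ∂_2, so H_1 = Z.

(K is a triangulation of the circle S^1.)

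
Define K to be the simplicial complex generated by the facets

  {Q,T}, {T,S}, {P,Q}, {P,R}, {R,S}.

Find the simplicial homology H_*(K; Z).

H_0 = Z,  H_1 = Z.

Order the vertices as P < Q < R < S < T. Listing each simplex with vertices in this order, K has dimension 1 with simplices:

  0-simplices (5): P, Q, R, S, T
  1-simplices (5): PQ, PR, QT, RS, ST

Hence C_0 ≅ Z^5, C_1 ≅ Z^5.

Boundary ∂_1: C_1 → C_0 is given by ∂[p,q] = [q] − [p].
As a 5×5 matrix over Z this has rank 4, with invariant factors (1,1,1,1).

Reading off H_k = ker ∂_k / im ∂_{k+1}:

  H_0: rank C_0 − rank ∂_1 = 5 − 4 = 1, and the invariant factors of ∂_1 are all 1, so H_0 ≅ Z.
  H_1: rank ker ∂_1 − rank ∂_2 = (5 − 4) − 0 = 1, and there is no ∂_2, so H_1 ≅ Z.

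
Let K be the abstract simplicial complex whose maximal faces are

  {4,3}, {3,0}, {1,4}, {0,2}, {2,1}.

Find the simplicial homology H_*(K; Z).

H_0 ≅ Z,  H_1 ≅ Z.

We work with the vertex ordering 0 < 1 < 2 < 3 < 4. The simplices of K, each written with vertices in increasing order, are:

  0-simplices (5): [0], [1], [2], [3], [4]
  1-simplices (5): [0,2], [0,3], [1,2], [1,4], [3,4]

giving chain groups C_0 ≅ Z^5, C_1 ≅ Z^5.

The boundary map ∂_1: C_1 → C_0 sends each edge [p,q] (with p < q) to q − p.
The 5×5 boundary matrix has rank 4 and Smith normal form diag(1,1,1,1).

Reading off H_k = ker ∂_k / im ∂_{k+1}:

  H_0: rank C_0 − rank ∂_1 = 5 − 4 = 1, and the invariant factors of ∂_1 are all 1, so H_0 ≅ Z.
  H_1: rank ker ∂_1 − rank ∂_2 = (5 − 4) − 0 = 1, and there is no ∂_2, so H_1 ≅ Z.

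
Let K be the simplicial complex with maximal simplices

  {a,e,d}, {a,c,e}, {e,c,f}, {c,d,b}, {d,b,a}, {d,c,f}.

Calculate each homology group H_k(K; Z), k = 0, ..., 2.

H_0 ≅ Z,  H_1 ≅ Z,  H_2 = 0.

We work with the vertex ordering a < b < c < d < e < f. The simplices of K, each written with vertices in increasing order, are:

  0-simplices (6): a, b, c, d, e, f
  1-simplices (12): ab, ac, ad, ae, bc, bd, cd, ce, cf, de, df, ef
  2-simplices (6): abd, ace, ade, bcd, cdf, cef

giving chain groups C_0 ≅ Z^6, C_1 ≅ Z^12, C_2 ≅ Z^6.

∂_1: C_1 → C_0 is given by ∂[p,q] = [q] − [p]. For instance
  ∂ad = d − a.
The resulting 6×12 matrix has rank 5, and its Smith normal form has invariant factors (1,1,1,1,1).

Boundary ∂_2: C_2 → C_1 maps a triangle to the signed sum of its edges. For instance
  ∂ade = de − ae + ad,
  ∂cdf = df − cf + cd.
As a 12×6 matrix over Z this has rank 6, with invariant factors (1,1,1,1,1,1).

Computing H_k = (kernel of ∂_k) / (image of ∂_{k+1}):

  H_0: rank C_0 − rank ∂_1 = 6 − 5 = 1, and the invariant factors of ∂_1 are all 1, so H_0 ≅ Z.
  H_1: rank ker ∂_1 − rank ∂_2 = (12 − 5) − 6 = 1, and the invariant factors of ∂_2 are all 1, so H_1 ≅ Z.
  H_2: rank ker ∂_2 − rank ∂_3 = (6 − 6) − 0 = 0, and there is no ∂_3, so H_2 ≅ 0.

(K is a triangulation of the cylinder S^1 x I.)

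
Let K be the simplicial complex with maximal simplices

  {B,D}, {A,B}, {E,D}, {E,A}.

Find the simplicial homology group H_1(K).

H_1 ≅ Z.

Order the vertices as A < B < D < E. Listing each simplex with vertices in this order, K has dimension 1 with simplices:

  0-simplices (4): A, B, D, E
  1-simplices (4): AB, AE, BD, DE

so the chain groups are C_0 ≅ Z^4, C_1 ≅ Z^4.

The boundary map ∂_1: C_1 → C_0 is given by ∂[p,q] = [q] − [p].
This gives a 4×4 integer matrix of rank 3; reducing to Smith normal form yields diagonal entries (1,1,1).

From H_k ≅ ker(∂_k) / im(∂_{k+1}) we obtain:

  H_1: rank ker ∂_1 − rank ∂_2 = (4 − 3) − 0 = 1, and there is no ∂_2, so H_1 ≅ Z.

(K is a triangulation of the circle S^1.)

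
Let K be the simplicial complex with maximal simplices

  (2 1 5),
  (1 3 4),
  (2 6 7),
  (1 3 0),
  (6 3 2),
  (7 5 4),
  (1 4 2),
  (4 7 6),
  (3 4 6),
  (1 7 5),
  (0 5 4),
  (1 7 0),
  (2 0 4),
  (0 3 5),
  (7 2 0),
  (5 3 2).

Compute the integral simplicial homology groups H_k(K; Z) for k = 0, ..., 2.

Order the vertices as 0 < 1 < 2 < 3 < 4 < 5 < 6 < 7. Listing each simplex with vertices in this order, K has dimension 2 with simplices:

  0-simplices (8): [0], [1], [2], [3], [4], [5], [6], [7]
  1-simplices (24): (24 of them)
  2-simplices (16): [0,1,3], [0,1,7], [0,2,4], [0,2,7], [0,3,5], [0,4,5], [1,2,4], [1,2,5], [1,3,4], [1,5,7], [2,3,5], [2,3,6], [2,6,7], [3,4,6], [4,5,7], [4,6,7]

so the chain groups are C_0 ≅ Z^8, C_1 ≅ Z^24, C_2 ≅ Z^16.

Boundary ∂_1: C_1 → C_0 maps an edge to its endpoints' difference, ∂[p,q] = q − p. For instance
  ∂[0,1] = [1] − [0].
As a 8×24 matrix over Z this has rank 7, with invariant factors (1,1,1,1,1,1,1).

The boundary map ∂_2: C_2 → C_1 sends each 2-simplex [p,q,r] to [q,r] − [p,r] + [p,q]. For instance
  ∂[2,6,7] = [6,7] − [2,7] + [2,6],
  ∂[0,1,3] = [1,3] − [0,3] + [0,1].
This gives a 24×16 integer matrix of rank 15; reducing to Smith normal form yields diagonal entries (1,1,1,1,1,1,1,1,1,1,1,1,1,1,1).

Now H_k = ker ∂_k / im ∂_{k+1}, so:

  H_0: rank C_0 − rank ∂_1 = 8 − 7 = 1, and the invariant factors of ∂_1 are all 1, so H_0 ≅ Z.
  H_1: rank ker ∂_1 − rank ∂_2 = (24 − 7) − 15 = 2, and the invariant factors of ∂_2 are all 1, so H_1 ≅ Z^2.
  H_2: rank ker ∂_2 − rank ∂_3 = (16 − 15) − 0 = 1, and there is no ∂_3, so H_2 ≅ Z.

As a check, the Euler characteristic is 8 − 24 + 16 = 0, which agrees with 1 − 2 + 1 = 0.

H_0 ≅ Z,  H_1 ≅ Z^2,  H_2 ≅ Z.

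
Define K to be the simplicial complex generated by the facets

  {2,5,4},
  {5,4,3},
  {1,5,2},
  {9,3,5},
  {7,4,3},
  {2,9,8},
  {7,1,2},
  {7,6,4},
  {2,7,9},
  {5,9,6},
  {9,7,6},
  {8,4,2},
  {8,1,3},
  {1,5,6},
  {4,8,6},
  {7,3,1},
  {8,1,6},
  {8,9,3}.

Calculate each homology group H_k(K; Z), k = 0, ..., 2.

H_0 = Z,  H_1 = Z^2,  H_2 = Z.

K has 9 vertices, 27 edges, 18 triangles.
rank ∂_0 = 0, rank ∂_1 = 8 ⇒ b_0 = 9 − 0 − 8 = 1; all invariant factors of ∂_1 are 1 so no torsion. So H_0 ≅ Z.
rank ∂_1 = 8, rank ∂_2 = 17 ⇒ b_1 = 27 − 8 − 17 = 2; all invariant factors of ∂_2 are 1 so no torsion. So H_1 ≅ Z^2.
rank ∂_2 = 17, rank ∂_3 = 0 ⇒ b_2 = 18 − 17 − 0 = 1. So H_2 ≅ Z.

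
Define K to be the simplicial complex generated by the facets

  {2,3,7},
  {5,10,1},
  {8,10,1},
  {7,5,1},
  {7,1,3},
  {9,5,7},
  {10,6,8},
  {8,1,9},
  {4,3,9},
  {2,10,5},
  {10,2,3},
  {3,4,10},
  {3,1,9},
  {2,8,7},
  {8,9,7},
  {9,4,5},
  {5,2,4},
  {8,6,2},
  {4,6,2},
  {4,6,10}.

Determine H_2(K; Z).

H_2 ≅ 0.

Fix the vertex order 1 < 2 < 3 < 4 < 5 < 6 < 7 < 8 < 9 < 10 and write every simplex with vertices in increasing order. Then dim K = 2 and the simplices of K are:

  0-simplices (10): [1], [2], [3], [4], [5], [6], [7], [8], [9], [10]
  1-simplices (30): (30 of them)
  2-simplices (20): (20 of them)

Hence C_0 ≅ Z^10, C_1 ≅ Z^30, C_2 ≅ Z^20.

Boundary ∂_1: C_1 → C_0 is given by ∂[p,q] = [q] − [p].
This gives a 10×30 integer matrix of rank 9; reducing to Smith normal form yields diagonal entries (1,1,1,1,1,1,1,1,1).

The boundary map ∂_2: C_2 → C_1 maps a triangle to the signed sum of its edges. For instance
  ∂[4,5,9] = [5,9] − [4,9] + [4,5],
  ∂[2,6,8] = [6,8] − [2,8] + [2,6].
The resulting 30×20 matrix has rank 20, and its Smith normal form has invariant factors (1,1,1,1,1,1,1,1,1,1,1,1,1,1,1,1,1,1,1,2).

From H_k ≅ ker(∂_k) / im(∂_{k+1}) we obtain:

  H_2: rank ker ∂_2 − rank ∂_3 = (20 − 20) − 0 = 0, and there is no ∂_3, so H_2 = 0.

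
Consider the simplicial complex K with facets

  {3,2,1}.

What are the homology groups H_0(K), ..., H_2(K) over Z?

H_0 ≅ Z,  H_1 = 0,  H_2 = 0.

Fix the vertex order 1 < 2 < 3 and write every simplex with vertices in increasing order. Then dim K = 2 and the simplices of K are:

  0-simplices (3): [1], [2], [3]
  1-simplices (3): [1,2], [1,3], [2,3]
  2-simplices (1): [1,2,3]

giving chain groups C_0 ≅ Z^3, C_1 ≅ Z^3, C_2 ≅ Z^1.

The boundary map ∂_1: C_1 → C_0 maps an edge to its endpoints' difference, ∂[p,q] = q − p. For instance
  ∂[2,3] = [3] − [2].
As a 3×3 matrix over Z this has rank 2, with invariant factors (1,1).

∂_2: C_2 → C_1 acts by ∂[p,q,r] = [q,r] − [p,r] + [p,q]. For instance
  ∂[1,2,3] = [2,3] − [1,3] + [1,2].
The 3×1 boundary matrix has rank 1 and Smith normal form diag(1).

Computing H_k = (kernel of ∂_k) / (image of ∂_{k+1}):

  H_0: rank C_0 − rank ∂_1 = 3 − 2 = 1, and the invariant factors of ∂_1 are all 1, so H_0 ≅ Z.
  H_1: rank ker ∂_1 − rank ∂_2 = (3 − 2) − 1 = 0, and the invariant factors of ∂_2 are all 1, so H_1 ≅ 0.
  H_2: rank ker ∂_2 − rank ∂_3 = (1 − 1) − 0 = 0, and there is no ∂_3, so H_2 ≅ 0.

As a check, the Euler characteristic is 3 − 3 + 1 = 1, which agrees with 1 − 0 + 0 = 1.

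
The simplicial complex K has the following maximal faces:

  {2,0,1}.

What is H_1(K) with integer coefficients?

Order the vertices as 0 < 1 < 2. Listing each simplex with vertices in this order, K has dimension 2 with simplices:

  0-simplices (3): [0], [1], [2]
  1-simplices (3): [0,1], [0,2], [1,2]
  2-simplices (1): [0,1,2]

giving chain groups C_0 ≅ Z^3, C_1 ≅ Z^3, C_2 ≅ Z^1.

The boundary map ∂_1: C_1 → C_0 is given by ∂[p,q] = [q] − [p].
The 3×3 boundary matrix has rank 2 and Smith normal form diag(1,1).

The boundary map ∂_2: C_2 → C_1 sends each 2-simplex [p,q,r] to [q,r] − [p,r] + [p,q]. For instance
  ∂[0,1,2] = [1,2] − [0,2] + [0,1].
The resulting 3×1 matrix has rank 1, and its Smith normal form has invariant factors (1).

Reading off H_k = ker ∂_k / im ∂_{k+1}:

  H_1: rank ker ∂_1 − rank ∂_2 = (3 − 2) − 1 = 0, and the invariant factors of ∂_2 are all 1, so H_1 ≅ 0.

H_1 ≅ 0.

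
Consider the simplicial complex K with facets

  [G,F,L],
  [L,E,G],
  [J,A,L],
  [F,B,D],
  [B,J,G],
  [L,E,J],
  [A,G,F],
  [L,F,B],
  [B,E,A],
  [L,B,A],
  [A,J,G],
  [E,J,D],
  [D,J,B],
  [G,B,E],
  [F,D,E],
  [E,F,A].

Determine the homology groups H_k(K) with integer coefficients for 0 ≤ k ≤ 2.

H_0 = Z,  H_1 = Z^2,  H_2 = Z.

Take the total order A < B < D < E < F < G < J < L on the vertex set. Then K (dimension 2) consists of the simplices:

  0-simplices (8): A, B, D, E, F, G, J, L
  1-simplices (24): AB, AE, AF, AG, AJ, AL, BD, BE, BF, BG, BJ, BL, DE, DF, DJ, EF, EG, EJ, EL, FG, FL, GJ, GL, JL
  2-simplices (16): ABE, ABL, AEF, AFG, AGJ, AJL, BDF, BDJ, BEG, BFL, BGJ, DEF, DEJ, EGL, EJL, FGL

Hence C_0 ≅ Z^8, C_1 ≅ Z^24, C_2 ≅ Z^16.

The boundary map ∂_1: C_1 → C_0 maps an edge to its endpoints' difference, ∂[p,q] = q − p.
The resulting 8×24 matrix has rank 7, and its Smith normal form has invariant factors (1,1,1,1,1,1,1).

Boundary ∂_2: C_2 → C_1 maps a triangle to the signed sum of its edges. For instance
  ∂DEJ = EJ − DJ + DE,
  ∂AEF = EF − AF + AE.
This gives a 24×16 integer matrix of rank 15; reducing to Smith normal form yields diagonal entries (1,1,1,1,1,1,1,1,1,1,1,1,1,1,1).

From H_k ≅ ker(∂_k) / im(∂_{k+1}) we obtain:

  H_0: rank C_0 − rank ∂_1 = 8 − 7 = 1, and the invariant factors of ∂_1 are all 1, so H_0 = Z.
  H_1: rank ker ∂_1 − rank ∂_2 = (24 − 7) − 15 = 2, and the invariant factors of ∂_2 are all 1, so H_1 = Z^2.
  H_2: rank ker ∂_2 − rank ∂_3 = (16 − 15) − 0 = 1, and there is no ∂_3, so H_2 = Z.

(K is a triangulation of the torus T^2.)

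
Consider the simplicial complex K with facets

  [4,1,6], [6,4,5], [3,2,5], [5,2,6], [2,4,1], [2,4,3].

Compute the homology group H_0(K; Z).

We work with the vertex ordering 1 < 2 < 3 < 4 < 5 < 6. The simplices of K, each written with vertices in increasing order, are:

  0-simplices (6): [1], [2], [3], [4], [5], [6]
  1-simplices (12): [1,2], [1,4], [1,6], [2,3], [2,4], [2,5], [2,6], [3,4], [3,5], [4,5], [4,6], [5,6]
  2-simplices (6): [1,2,4], [1,4,6], [2,3,4], [2,3,5], [2,5,6], [4,5,6]

giving chain groups C_0 ≅ Z^6, C_1 ≅ Z^12, C_2 ≅ Z^6.

The boundary map ∂_1: C_1 → C_0 maps an edge to its endpoints' difference, ∂[p,q] = q − p.
The 6×12 boundary matrix has rank 5 and Smith normal form diag(1,1,1,1,1).

Boundary ∂_2: C_2 → C_1 maps a triangle to the signed sum of its edges. For instance
  ∂[2,3,4] = [3,4] − [2,4] + [2,3],
  ∂[2,5,6] = [5,6] − [2,6] + [2,5].
The resulting 12×6 matrix has rank 6, and its Smith normal form has invariant factors (1,1,1,1,1,1).

Reading off H_k = ker ∂_k / im ∂_{k+1}:

  H_0: rank C_0 − rank ∂_1 = 6 − 5 = 1, and the invariant factors of ∂_1 are all 1, so H_0 ≅ Z.

H_0 ≅ Z.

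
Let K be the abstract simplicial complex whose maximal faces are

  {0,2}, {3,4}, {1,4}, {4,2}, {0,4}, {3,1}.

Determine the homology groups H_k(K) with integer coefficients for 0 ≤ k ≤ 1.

Fix the vertex order 0 < 1 < 2 < 3 < 4 and write every simplex with vertices in increasing order. Then dim K = 1 and the simplices of K are:

  0-simplices (5): [0], [1], [2], [3], [4]
  1-simplices (6): [0,2], [0,4], [1,3], [1,4], [2,4], [3,4]

giving chain groups C_0 ≅ Z^5, C_1 ≅ Z^6.

The boundary map ∂_1: C_1 → C_0 is given by ∂[p,q] = [q] − [p].
The 5×6 boundary matrix has rank 4 and Smith normal form diag(1,1,1,1).

Reading off H_k = ker ∂_k / im ∂_{k+1}:

  H_0: rank C_0 − rank ∂_1 = 5 − 4 = 1, and the invariant factors of ∂_1 are all 1, so H_0 ≅ Z.
  H_1: rank ker ∂_1 − rank ∂_2 = (6 − 4) − 0 = 2, and there is no ∂_2, so H_1 ≅ Z^2.

As a check, the Euler characteristic is 5 − 6 = -1, which agrees with 1 − 2 = -1.

H_0 = Z,  H_1 = Z^2.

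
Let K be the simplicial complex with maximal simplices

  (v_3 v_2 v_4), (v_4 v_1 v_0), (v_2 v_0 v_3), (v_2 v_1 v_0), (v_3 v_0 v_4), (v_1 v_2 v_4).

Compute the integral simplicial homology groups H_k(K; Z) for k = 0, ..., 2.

We work with the vertex ordering v_0 < v_1 < v_2 < v_3 < v_4. The simplices of K, each written with vertices in increasing order, are:

  0-simplices (5): [v_0], [v_1], [v_2], [v_3], [v_4]
  1-simplices (9): [v_0,v_1], [v_0,v_2], [v_0,v_3], [v_0,v_4], [v_1,v_2], [v_1,v_4], [v_2,v_3], [v_2,v_4], [v_3,v_4]
  2-simplices (6): [v_0,v_1,v_2], [v_0,v_1,v_4], [v_0,v_2,v_3], [v_0,v_3,v_4], [v_1,v_2,v_4], [v_2,v_3,v_4]

giving chain groups C_0 ≅ Z^5, C_1 ≅ Z^9, C_2 ≅ Z^6.

The boundary map ∂_1: C_1 → C_0 sends each edge [p,q] (with p < q) to q − p.
As a 5×9 matrix over Z this has rank 4, with invariant factors (1,1,1,1).

Boundary ∂_2: C_2 → C_1 acts by ∂[p,q,r] = [q,r] − [p,r] + [p,q]. For instance
  ∂[v_1,v_2,v_4] = [v_2,v_4] − [v_1,v_4] + [v_1,v_2],
  ∂[v_2,v_3,v_4] = [v_3,v_4] − [v_2,v_4] + [v_2,v_3].
This gives a 9×6 integer matrix of rank 5; reducing to Smith normal form yields diagonal entries (1,1,1,1,1).

From H_k ≅ ker(∂_k) / im(∂_{k+1}) we obtain:

  H_0: rank C_0 − rank ∂_1 = 5 − 4 = 1, and the invariant factors of ∂_1 are all 1, so H_0 = Z.
  H_1: rank ker ∂_1 − rank ∂_2 = (9 − 4) − 5 = 0, and the invariant factors of ∂_2 are all 1, so H_1 = 0.
  H_2: rank ker ∂_2 − rank ∂_3 = (6 − 5) − 0 = 1, and there is no ∂_3, so H_2 = Z.

H_0 ≅ Z,  H_1 = 0,  H_2 ≅ Z.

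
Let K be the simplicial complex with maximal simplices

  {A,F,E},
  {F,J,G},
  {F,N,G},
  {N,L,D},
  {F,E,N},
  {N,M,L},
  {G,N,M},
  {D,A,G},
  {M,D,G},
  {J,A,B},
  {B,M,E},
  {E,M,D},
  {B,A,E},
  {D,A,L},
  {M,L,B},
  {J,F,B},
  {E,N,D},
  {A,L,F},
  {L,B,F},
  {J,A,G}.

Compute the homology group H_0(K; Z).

H_0 ≅ Z.

We work with the vertex ordering A < B < D < E < F < G < J < L < M < N. The simplices of K, each written with vertices in increasing order, are:

  0-simplices (10): A, B, D, E, F, G, J, L, M, N
  1-simplices (30): AB, AD, AE, AF, AG, AJ, AL, BE, BF, BJ, BL, BM, DE, DG, DL, DM, DN, EF, EM, EN, FG, FJ, FL, FN, GJ, GM, GN, LM, LN, MN
  2-simplices (20): ABE, ABJ, ADG, ADL, AEF, AFL, AGJ, BEM, BFJ, BFL, BLM, DEM, DEN, DGM, DLN, EFN, FGJ, FGN, GMN, LMN

giving chain groups C_0 ≅ Z^10, C_1 ≅ Z^30, C_2 ≅ Z^20.

Boundary ∂_1: C_1 → C_0 sends each edge [p,q] (with p < q) to q − p. For instance
  ∂DG = G − D.
This gives a 10×30 integer matrix of rank 9; reducing to Smith normal form yields diagonal entries (1,1,1,1,1,1,1,1,1).

∂_2: C_2 → C_1 sends each 2-simplex [p,q,r] to [q,r] − [p,r] + [p,q]. For instance
  ∂EFN = FN − EN + EF,
  ∂GMN = MN − GN + GM.
As a 30×20 matrix over Z this has rank 20, with invariant factors (1,1,1,1,1,1,1,1,1,1,1,1,1,1,1,1,1,1,1,2).

Reading off H_k = ker ∂_k / im ∂_{k+1}:

  H_0: rank C_0 − rank ∂_1 = 10 − 9 = 1, and the invariant factors of ∂_1 are all 1, so H_0 ≅ Z.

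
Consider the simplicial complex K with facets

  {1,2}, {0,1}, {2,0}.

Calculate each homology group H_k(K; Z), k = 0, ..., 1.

H_0 ≅ Z,  H_1 ≅ Z.

We work with the vertex ordering 0 < 1 < 2. The simplices of K, each written with vertices in increasing order, are:

  0-simplices (3): [0], [1], [2]
  1-simplices (3): [0,1], [0,2], [1,2]

giving chain groups C_0 ≅ Z^3, C_1 ≅ Z^3.

∂_1: C_1 → C_0 sends each edge [p,q] (with p < q) to q − p. For instance
  ∂[1,2] = [2] − [1].
As a 3×3 matrix over Z this has rank 2, with invariant factors (1,1).

From H_k ≅ ker(∂_k) / im(∂_{k+1}) we obtain:

  H_0: rank C_0 − rank ∂_1 = 3 − 2 = 1, and the invariant factors of ∂_1 are all 1, so H_0 ≅ Z.
  H_1: rank ker ∂_1 − rank ∂_2 = (3 − 2) − 0 = 1, and there is no ∂_2, so H_1 ≅ Z.

As a check, the Euler characteristic is 3 − 3 = 0, which agrees with 1 − 1 = 0.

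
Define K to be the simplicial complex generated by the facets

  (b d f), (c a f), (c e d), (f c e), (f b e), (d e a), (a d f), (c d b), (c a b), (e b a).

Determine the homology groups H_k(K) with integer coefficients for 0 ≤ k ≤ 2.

H_0 = Z,  H_1 = Z/2Z,  H_2 = 0.

Fix the vertex order a < b < c < d < e < f and write every simplex with vertices in increasing order. Then dim K = 2 and the simplices of K are:

  0-simplices (6): a, b, c, d, e, f
  1-simplices (15): ab, ac, ad, ae, af, bc, bd, be, bf, cd, ce, cf, de, df, ef
  2-simplices (10): abc, abe, acf, ade, adf, bcd, bdf, bef, cde, cef

Hence C_0 ≅ Z^6, C_1 ≅ Z^15, C_2 ≅ Z^10.

The boundary map ∂_1: C_1 → C_0 is given by ∂[p,q] = [q] − [p]. For instance
  ∂ad = d − a.
The resulting 6×15 matrix has rank 5, and its Smith normal form has invariant factors (1,1,1,1,1).

The boundary map ∂_2: C_2 → C_1 maps a triangle to the signed sum of its edges. For instance
  ∂cde = de − ce + cd,
  ∂abe = be − ae + ab.
As a 15×10 matrix over Z this has rank 10, with invariant factors (1,1,1,1,1,1,1,1,1,2).

Computing H_k = (kernel of ∂_k) / (image of ∂_{k+1}):

  H_0: rank C_0 − rank ∂_1 = 6 − 5 = 1, and the invariant factors of ∂_1 are all 1, so H_0 = Z.
  H_1: rank ker ∂_1 − rank ∂_2 = (15 − 5) − 10 = 0, and ∂_2 has invariant factor 2 > 1, so H_1 = Z/2Z.
  H_2: rank ker ∂_2 − rank ∂_3 = (10 − 10) − 0 = 0, and there is no ∂_3, so H_2 = 0.

As a check, the Euler characteristic is 6 − 15 + 10 = 1, which agrees with 1 − 0 + 0 = 1.
(K is a triangulation of the real projective plane RP^2.)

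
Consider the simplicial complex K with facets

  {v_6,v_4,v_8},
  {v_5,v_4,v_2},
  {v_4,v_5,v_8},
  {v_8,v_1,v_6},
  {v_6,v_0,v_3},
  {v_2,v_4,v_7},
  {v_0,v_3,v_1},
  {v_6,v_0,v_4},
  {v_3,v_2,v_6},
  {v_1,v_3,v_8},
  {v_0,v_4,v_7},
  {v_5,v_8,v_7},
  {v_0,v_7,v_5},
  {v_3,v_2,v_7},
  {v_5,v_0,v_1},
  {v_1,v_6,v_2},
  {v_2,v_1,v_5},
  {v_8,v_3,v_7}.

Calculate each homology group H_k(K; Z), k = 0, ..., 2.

H_0 = Z,  H_1 = Z ⊕ Z/2,  H_2 = 0.

K has 9 vertices, 27 edges, 18 triangles.
rank ∂_0 = 0, rank ∂_1 = 8 ⇒ b_0 = 9 − 0 − 8 = 1; all invariant factors of ∂_1 are 1 so no torsion. So H_0 = Z.
rank ∂_1 = 8, rank ∂_2 = 18 ⇒ b_1 = 27 − 8 − 18 = 1; ∂_2 has invariant factor(s) [2] giving torsion. So H_1 = Z ⊕ Z/2.
rank ∂_2 = 18, rank ∂_3 = 0 ⇒ b_2 = 18 − 18 − 0 = 0. So H_2 = 0.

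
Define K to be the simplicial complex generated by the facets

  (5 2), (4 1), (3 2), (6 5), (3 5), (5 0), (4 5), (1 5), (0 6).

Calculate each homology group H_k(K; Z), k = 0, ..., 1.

H_0 = Z,  H_1 = Z^3.

We work with the vertex ordering 0 < 1 < 2 < 3 < 4 < 5 < 6. The simplices of K, each written with vertices in increasing order, are:

  0-simplices (7): [0], [1], [2], [3], [4], [5], [6]
  1-simplices (9): [0,5], [0,6], [1,4], [1,5], [2,3], [2,5], [3,5], [4,5], [5,6]

so the chain groups are C_0 ≅ Z^7, C_1 ≅ Z^9.

Boundary ∂_1: C_1 → C_0 sends each edge [p,q] (with p < q) to q − p.
As a 7×9 matrix over Z this has rank 6, with invariant factors (1,1,1,1,1,1).

Computing H_k = (kernel of ∂_k) / (image of ∂_{k+1}):

  H_0: rank C_0 − rank ∂_1 = 7 − 6 = 1, and the invariant factors of ∂_1 are all 1, so H_0 ≅ Z.
  H_1: rank ker ∂_1 − rank ∂_2 = (9 − 6) − 0 = 3, and there is no ∂_2, so H_1 ≅ Z^3.

As a check, the Euler characteristic is 7 − 9 = -2, which agrees with 1 − 3 = -2.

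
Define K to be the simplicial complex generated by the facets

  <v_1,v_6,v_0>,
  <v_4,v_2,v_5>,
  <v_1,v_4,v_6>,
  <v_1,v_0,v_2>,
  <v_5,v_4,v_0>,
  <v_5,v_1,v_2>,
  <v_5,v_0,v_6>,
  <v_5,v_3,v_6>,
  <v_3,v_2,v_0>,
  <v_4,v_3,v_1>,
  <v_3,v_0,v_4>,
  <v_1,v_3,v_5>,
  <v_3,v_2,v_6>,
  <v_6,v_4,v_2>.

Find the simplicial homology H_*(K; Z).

Order the vertices as v_0 < v_1 < v_2 < v_3 < v_4 < v_5 < v_6. Listing each simplex with vertices in this order, K has dimension 2 with simplices:

  0-simplices (7): [v_0], [v_1], [v_2], [v_3], [v_4], [v_5], [v_6]
  1-simplices (21): (21 of them)
  2-simplices (14): (14 of them)

so the chain groups are C_0 ≅ Z^7, C_1 ≅ Z^21, C_2 ≅ Z^14.

∂_1: C_1 → C_0 is given by ∂[p,q] = [q] − [p]. For instance
  ∂[v_3,v_4] = [v_4] − [v_3].
This gives a 7×21 integer matrix of rank 6; reducing to Smith normal form yields diagonal entries (1,1,1,1,1,1).

The boundary map ∂_2: C_2 → C_1 acts by ∂[p,q,r] = [q,r] − [p,r] + [p,q]. For instance
  ∂[v_0,v_4,v_5] = [v_4,v_5] − [v_0,v_5] + [v_0,v_4],
  ∂[v_0,v_3,v_4] = [v_3,v_4] − [v_0,v_4] + [v_0,v_3].
This gives a 21×14 integer matrix of rank 13; reducing to Smith normal form yields diagonal entries (1,1,1,1,1,1,1,1,1,1,1,1,1).

From H_k ≅ ker(∂_k) / im(∂_{k+1}) we obtain:

  H_0: rank C_0 − rank ∂_1 = 7 − 6 = 1, and the invariant factors of ∂_1 are all 1, so H_0 ≅ Z.
  H_1: rank ker ∂_1 − rank ∂_2 = (21 − 6) − 13 = 2, and the invariant factors of ∂_2 are all 1, so H_1 ≅ Z^2.
  H_2: rank ker ∂_2 − rank ∂_3 = (14 − 13) − 0 = 1, and there is no ∂_3, so H_2 ≅ Z.

H_0 = Z,  H_1 = Z^2,  H_2 = Z.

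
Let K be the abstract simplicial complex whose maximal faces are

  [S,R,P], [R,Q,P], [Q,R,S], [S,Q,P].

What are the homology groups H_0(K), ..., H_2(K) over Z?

Take the total order P < Q < R < S on the vertex set. Then K (dimension 2) consists of the simplices:

  0-simplices (4): P, Q, R, S
  1-simplices (6): PQ, PR, PS, QR, QS, RS
  2-simplices (4): PQR, PQS, PRS, QRS

so the chain groups are C_0 ≅ Z^4, C_1 ≅ Z^6, C_2 ≅ Z^4.

∂_1: C_1 → C_0 is given by ∂[p,q] = [q] − [p]. For instance
  ∂RS = S − R.
As a 4×6 matrix over Z this has rank 3, with invariant factors (1,1,1).

∂_2: C_2 → C_1 acts by ∂[p,q,r] = [q,r] − [p,r] + [p,q]. For instance
  ∂PQR = QR − PR + PQ,
  ∂QRS = RS − QS + QR.
The resulting 6×4 matrix has rank 3, and its Smith normal form has invariant factors (1,1,1).

Reading off H_k = ker ∂_k / im ∂_{k+1}:

  H_0: rank C_0 − rank ∂_1 = 4 − 3 = 1, and the invariant factors of ∂_1 are all 1, so H_0 ≅ Z.
  H_1: rank ker ∂_1 − rank ∂_2 = (6 − 3) − 3 = 0, and the invariant factors of ∂_2 are all 1, so H_1 ≅ 0.
  H_2: rank ker ∂_2 − rank ∂_3 = (4 − 3) − 0 = 1, and there is no ∂_3, so H_2 ≅ Z.

As a check, the Euler characteristic is 4 − 6 + 4 = 2, which agrees with 1 − 0 + 1 = 2.

H_0 = Z,  H_1 = 0,  H_2 = Z.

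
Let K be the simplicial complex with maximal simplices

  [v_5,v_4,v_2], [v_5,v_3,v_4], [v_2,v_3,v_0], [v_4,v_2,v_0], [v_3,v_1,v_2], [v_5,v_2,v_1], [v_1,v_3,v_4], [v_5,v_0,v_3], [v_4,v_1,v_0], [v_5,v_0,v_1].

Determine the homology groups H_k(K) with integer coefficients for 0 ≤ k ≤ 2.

H_0 ≅ Z,  H_1 ≅ Z/2,  H_2 = 0.

Take the total order v_0 < v_1 < v_2 < v_3 < v_4 < v_5 on the vertex set. Then K (dimension 2) consists of the simplices:

  0-simplices (6): [v_0], [v_1], [v_2], [v_3], [v_4], [v_5]
  1-simplices (15): (15 of them)
  2-simplices (10): [v_0,v_1,v_4], [v_0,v_1,v_5], [v_0,v_2,v_3], [v_0,v_2,v_4], [v_0,v_3,v_5], [v_1,v_2,v_3], [v_1,v_2,v_5], [v_1,v_3,v_4], [v_2,v_4,v_5], [v_3,v_4,v_5]

giving chain groups C_0 ≅ Z^6, C_1 ≅ Z^15, C_2 ≅ Z^10.

The boundary map ∂_1: C_1 → C_0 maps an edge to its endpoints' difference, ∂[p,q] = q − p.
As a 6×15 matrix over Z this has rank 5, with invariant factors (1,1,1,1,1).

∂_2: C_2 → C_1 sends each 2-simplex [p,q,r] to [q,r] − [p,r] + [p,q]. For instance
  ∂[v_0,v_2,v_3] = [v_2,v_3] − [v_0,v_3] + [v_0,v_2],
  ∂[v_0,v_1,v_4] = [v_1,v_4] − [v_0,v_4] + [v_0,v_1].
As a 15×10 matrix over Z this has rank 10, with invariant factors (1,1,1,1,1,1,1,1,1,2).

Computing H_k = (kernel of ∂_k) / (image of ∂_{k+1}):

  H_0: rank C_0 − rank ∂_1 = 6 − 5 = 1, and the invariant factors of ∂_1 are all 1, so H_0 ≅ Z.
  H_1: rank ker ∂_1 − rank ∂_2 = (15 − 5) − 10 = 0, and ∂_2 has invariant factor 2 > 1, so H_1 ≅ Z/2.
  H_2: rank ker ∂_2 − rank ∂_3 = (10 − 10) − 0 = 0, and there is no ∂_3, so H_2 ≅ 0.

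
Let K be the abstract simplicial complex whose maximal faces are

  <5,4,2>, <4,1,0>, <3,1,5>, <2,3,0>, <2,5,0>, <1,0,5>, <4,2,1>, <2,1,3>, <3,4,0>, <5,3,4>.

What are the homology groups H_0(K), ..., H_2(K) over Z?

Order the vertices as 0 < 1 < 2 < 3 < 4 < 5. Listing each simplex with vertices in this order, K has dimension 2 with simplices:

  0-simplices (6): [0], [1], [2], [3], [4], [5]
  1-simplices (15): [0,1], [0,2], [0,3], [0,4], [0,5], [1,2], [1,3], [1,4], [1,5], [2,3], [2,4], [2,5], [3,4], [3,5], [4,5]
  2-simplices (10): [0,1,4], [0,1,5], [0,2,3], [0,2,5], [0,3,4], [1,2,3], [1,2,4], [1,3,5], [2,4,5], [3,4,5]

giving chain groups C_0 ≅ Z^6, C_1 ≅ Z^15, C_2 ≅ Z^10.

∂_1: C_1 → C_0 maps an edge to its endpoints' difference, ∂[p,q] = q − p. For instance
  ∂[3,5] = [5] − [3].
This gives a 6×15 integer matrix of rank 5; reducing to Smith normal form yields diagonal entries (1,1,1,1,1).

∂_2: C_2 → C_1 acts by ∂[p,q,r] = [q,r] − [p,r] + [p,q]. For instance
  ∂[2,4,5] = [4,5] − [2,5] + [2,4],
  ∂[0,1,4] = [1,4] − [0,4] + [0,1].
This gives a 15×10 integer matrix of rank 10; reducing to Smith normal form yields diagonal entries (1,1,1,1,1,1,1,1,1,2).

Now H_k = ker ∂_k / im ∂_{k+1}, so:

  H_0: rank C_0 − rank ∂_1 = 6 − 5 = 1, and the invariant factors of ∂_1 are all 1, so H_0 = Z.
  H_1: rank ker ∂_1 − rank ∂_2 = (15 − 5) − 10 = 0, and ∂_2 has invariant factor 2 > 1, so H_1 = Z/2.
  H_2: rank ker ∂_2 − rank ∂_3 = (10 − 10) − 0 = 0, and there is no ∂_3, so H_2 = 0.

(K is a triangulation of the real projective plane RP^2.)

H_0 ≅ Z,  H_1 ≅ Z/2,  H_2 = 0.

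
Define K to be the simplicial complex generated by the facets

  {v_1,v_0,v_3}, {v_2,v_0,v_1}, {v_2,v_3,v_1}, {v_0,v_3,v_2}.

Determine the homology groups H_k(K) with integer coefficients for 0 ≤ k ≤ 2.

H_0 ≅ Z,  H_1 = 0,  H_2 ≅ Z.

We work with the vertex ordering v_0 < v_1 < v_2 < v_3. The simplices of K, each written with vertices in increasing order, are:

  0-simplices (4): [v_0], [v_1], [v_2], [v_3]
  1-simplices (6): [v_0,v_1], [v_0,v_2], [v_0,v_3], [v_1,v_2], [v_1,v_3], [v_2,v_3]
  2-simplices (4): [v_0,v_1,v_2], [v_0,v_1,v_3], [v_0,v_2,v_3], [v_1,v_2,v_3]

Hence C_0 ≅ Z^4, C_1 ≅ Z^6, C_2 ≅ Z^4.

The boundary map ∂_1: C_1 → C_0 is given by ∂[p,q] = [q] − [p].
The 4×6 boundary matrix has rank 3 and Smith normal form diag(1,1,1).

Boundary ∂_2: C_2 → C_1 sends each 2-simplex [p,q,r] to [q,r] − [p,r] + [p,q]. For instance
  ∂[v_0,v_1,v_3] = [v_1,v_3] − [v_0,v_3] + [v_0,v_1],
  ∂[v_0,v_2,v_3] = [v_2,v_3] − [v_0,v_3] + [v_0,v_2].
The resulting 6×4 matrix has rank 3, and its Smith normal form has invariant factors (1,1,1).

From H_k ≅ ker(∂_k) / im(∂_{k+1}) we obtain:

  H_0: rank C_0 − rank ∂_1 = 4 − 3 = 1, and the invariant factors of ∂_1 are all 1, so H_0 = Z.
  H_1: rank ker ∂_1 − rank ∂_2 = (6 − 3) − 3 = 0, and the invariant factors of ∂_2 are all 1, so H_1 = 0.
  H_2: rank ker ∂_2 − rank ∂_3 = (4 − 3) − 0 = 1, and there is no ∂_3, so H_2 = Z.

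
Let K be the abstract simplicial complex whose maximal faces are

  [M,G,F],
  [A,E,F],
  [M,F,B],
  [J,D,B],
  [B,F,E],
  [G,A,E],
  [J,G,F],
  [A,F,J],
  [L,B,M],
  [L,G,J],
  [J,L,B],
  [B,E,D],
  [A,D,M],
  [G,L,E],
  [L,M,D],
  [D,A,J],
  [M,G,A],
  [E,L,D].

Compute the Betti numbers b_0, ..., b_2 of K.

b_0 = 1, b_1 = 1, b_2 = 0.

K has 9 vertices, 27 edges, 18 triangles.
rank ∂_0 = 0, rank ∂_1 = 8 ⇒ b_0 = 9 − 0 − 8 = 1; all invariant factors of ∂_1 are 1 so no torsion. So H_0 = Z.
rank ∂_1 = 8, rank ∂_2 = 18 ⇒ b_1 = 27 − 8 − 18 = 1; ∂_2 has invariant factor(s) [2] giving torsion. So H_1 = Z ⊕ Z/2.
rank ∂_2 = 18, rank ∂_3 = 0 ⇒ b_2 = 18 − 18 − 0 = 0. So H_2 = 0.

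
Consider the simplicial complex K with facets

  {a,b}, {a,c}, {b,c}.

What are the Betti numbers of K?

Take the total order a < b < c on the vertex set. Then K (dimension 1) consists of the simplices:

  0-simplices (3): a, b, c
  1-simplices (3): ab, ac, bc

Hence C_0 ≅ Z^3, C_1 ≅ Z^3.

The boundary map ∂_1: C_1 → C_0 maps an edge to its endpoints' difference, ∂[p,q] = q − p.
This gives a 3×3 integer matrix of rank 2; reducing to Smith normal form yields diagonal entries (1,1).

From H_k ≅ ker(∂_k) / im(∂_{k+1}) we obtain:

  H_0: rank C_0 − rank ∂_1 = 3 − 2 = 1, and the invariant factors of ∂_1 are all 1, so H_0 ≅ Z.
  H_1: rank ker ∂_1 − rank ∂_2 = (3 − 2) − 0 = 1, and there is no ∂_2, so H_1 ≅ Z.

(K is a triangulation of the circle S^1.)

Hence the Betti numbers are b_0 = 1, b_1 = 1.

b_0 = 1, b_1 = 1.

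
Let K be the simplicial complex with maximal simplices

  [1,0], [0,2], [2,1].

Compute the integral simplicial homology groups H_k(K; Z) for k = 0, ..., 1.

Fix the vertex order 0 < 1 < 2 and write every simplex with vertices in increasing order. Then dim K = 1 and the simplices of K are:

  0-simplices (3): [0], [1], [2]
  1-simplices (3): [0,1], [0,2], [1,2]

Hence C_0 ≅ Z^3, C_1 ≅ Z^3.

The boundary map ∂_1: C_1 → C_0 maps an edge to its endpoints' difference, ∂[p,q] = q − p. For instance
  ∂[0,2] = [2] − [0].
This gives a 3×3 integer matrix of rank 2; reducing to Smith normal form yields diagonal entries (1,1).

Now H_k = ker ∂_k / im ∂_{k+1}, so:

  H_0: rank C_0 − rank ∂_1 = 3 − 2 = 1, and the invariant factors of ∂_1 are all 1, so H_0 ≅ Z.
  H_1: rank ker ∂_1 − rank ∂_2 = (3 − 2) − 0 = 1, and there is no ∂_2, so H_1 ≅ Z.

H_0 ≅ Z,  H_1 ≅ Z.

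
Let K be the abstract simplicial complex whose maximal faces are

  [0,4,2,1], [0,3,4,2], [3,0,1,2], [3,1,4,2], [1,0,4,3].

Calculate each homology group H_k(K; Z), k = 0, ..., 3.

Take the total order 0 < 1 < 2 < 3 < 4 on the vertex set. Then K (dimension 3) consists of the simplices:

  0-simplices (5): [0], [1], [2], [3], [4]
  1-simplices (10): [0,1], [0,2], [0,3], [0,4], [1,2], [1,3], [1,4], [2,3], [2,4], [3,4]
  2-simplices (10): [0,1,2], [0,1,3], [0,1,4], [0,2,3], [0,2,4], [0,3,4], [1,2,3], [1,2,4], [1,3,4], [2,3,4]
  3-simplices (5): [0,1,2,3], [0,1,2,4], [0,1,3,4], [0,2,3,4], [1,2,3,4]

so the chain groups are C_0 ≅ Z^5, C_1 ≅ Z^10, C_2 ≅ Z^10, C_3 ≅ Z^5.

The boundary map ∂_1: C_1 → C_0 sends each edge [p,q] (with p < q) to q − p.
This gives a 5×10 integer matrix of rank 4; reducing to Smith normal form yields diagonal entries (1,1,1,1).

Boundary ∂_2: C_2 → C_1 sends each 2-simplex [p,q,r] to [q,r] − [p,r] + [p,q]. For instance
  ∂[1,2,3] = [2,3] − [1,3] + [1,2],
  ∂[1,3,4] = [3,4] − [1,4] + [1,3].
This gives a 10×10 integer matrix of rank 6; reducing to Smith normal form yields diagonal entries (1,1,1,1,1,1).

Boundary ∂_3: C_3 → C_2 sends each 3-simplex σ to the alternating sum Σ_i (−1)^i (σ with its i-th vertex removed). For instance
  ∂[0,1,2,4] = [1,2,4] − [0,2,4] + [0,1,4] − [0,1,2],
  ∂[0,1,3,4] = [1,3,4] − [0,3,4] + [0,1,4] − [0,1,3].
As a 10×5 matrix over Z this has rank 4, with invariant factors (1,1,1,1).

Reading off H_k = ker ∂_k / im ∂_{k+1}:

  H_0: rank C_0 − rank ∂_1 = 5 − 4 = 1, and the invariant factors of ∂_1 are all 1, so H_0 ≅ Z.
  H_1: rank ker ∂_1 − rank ∂_2 = (10 − 4) − 6 = 0, and the invariant factors of ∂_2 are all 1, so H_1 ≅ 0.
  H_2: rank ker ∂_2 − rank ∂_3 = (10 − 6) − 4 = 0, and the invariant factors of ∂_3 are all 1, so H_2 ≅ 0.
  H_3: rank ker ∂_3 − rank ∂_4 = (5 − 4) − 0 = 1, and there is no ∂_4, so H_3 ≅ Z.

As a check, the Euler characteristic is 5 − 10 + 10 − 5 = 0, which agrees with 1 − 0 + 0 − 1 = 0.
(K is a triangulation of the 3-sphere S^3.)

H_0 = Z,  H_1 = 0,  H_2 = 0,  H_3 = Z.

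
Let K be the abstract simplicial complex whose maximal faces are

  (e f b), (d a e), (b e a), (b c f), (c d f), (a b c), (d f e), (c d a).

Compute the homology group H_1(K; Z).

K has 6 vertices, 12 edges, 8 triangles.
rank ∂_1 = 5, rank ∂_2 = 7 ⇒ b_1 = 12 − 5 − 7 = 0; all invariant factors of ∂_2 are 1 so no torsion. So H_1 ≅ 0.

H_1 ≅ 0.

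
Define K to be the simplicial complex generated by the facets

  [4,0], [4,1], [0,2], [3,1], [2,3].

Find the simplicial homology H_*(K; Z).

H_0 = Z,  H_1 = Z.

Order the vertices as 0 < 1 < 2 < 3 < 4. Listing each simplex with vertices in this order, K has dimension 1 with simplices:

  0-simplices (5): [0], [1], [2], [3], [4]
  1-simplices (5): [0,2], [0,4], [1,3], [1,4], [2,3]

so the chain groups are C_0 ≅ Z^5, C_1 ≅ Z^5.

The boundary map ∂_1: C_1 → C_0 is given by ∂[p,q] = [q] − [p].
The resulting 5×5 matrix has rank 4, and its Smith normal form has invariant factors (1,1,1,1).

Computing H_k = (kernel of ∂_k) / (image of ∂_{k+1}):

  H_0: rank C_0 − rank ∂_1 = 5 − 4 = 1, and the invariant factors of ∂_1 are all 1, so H_0 ≅ Z.
  H_1: rank ker ∂_1 − rank ∂_2 = (5 − 4) − 0 = 1, and there is no ∂_2, so H_1 ≅ Z.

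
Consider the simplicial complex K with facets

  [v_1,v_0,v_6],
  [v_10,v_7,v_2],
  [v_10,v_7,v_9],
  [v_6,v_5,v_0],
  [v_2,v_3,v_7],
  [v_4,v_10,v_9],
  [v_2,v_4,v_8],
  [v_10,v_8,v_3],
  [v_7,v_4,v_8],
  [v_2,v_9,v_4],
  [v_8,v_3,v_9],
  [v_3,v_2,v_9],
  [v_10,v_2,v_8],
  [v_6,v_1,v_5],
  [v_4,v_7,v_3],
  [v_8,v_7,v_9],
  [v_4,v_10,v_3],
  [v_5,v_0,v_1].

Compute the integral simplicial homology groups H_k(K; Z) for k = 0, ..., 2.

Fix the vertex order v_0 < v_1 < v_2 < v_3 < v_4 < v_5 < v_6 < v_7 < v_8 < v_9 < v_10 and write every simplex with vertices in increasing order. Then dim K = 2 and the simplices of K are:

  0-simplices (11): [v_0], [v_1], [v_2], [v_3], [v_4], [v_5], [v_6], [v_7], [v_8], [v_9], [v_10]
  1-simplices (27): (27 of them)
  2-simplices (18): (18 of them)

giving chain groups C_0 ≅ Z^11, C_1 ≅ Z^27, C_2 ≅ Z^18.

The boundary map ∂_1: C_1 → C_0 is given by ∂[p,q] = [q] − [p]. For instance
  ∂[v_7,v_8] = [v_8] − [v_7].
This gives a 11×27 integer matrix of rank 9; reducing to Smith normal form yields diagonal entries (1,1,1,1,1,1,1,1,1).

Boundary ∂_2: C_2 → C_1 maps a triangle to the signed sum of its edges. For instance
  ∂[v_2,v_3,v_7] = [v_3,v_7] − [v_2,v_7] + [v_2,v_3],
  ∂[v_1,v_5,v_6] = [v_5,v_6] − [v_1,v_6] + [v_1,v_5].
The 27×18 boundary matrix has rank 16 and Smith normal form diag(1,1,1,1,1,1,1,1,1,1,1,1,1,1,1,1).

Computing H_k = (kernel of ∂_k) / (image of ∂_{k+1}):

  H_0: rank C_0 − rank ∂_1 = 11 − 9 = 2, and the invariant factors of ∂_1 are all 1, so H_0 ≅ Z^2.
  H_1: rank ker ∂_1 − rank ∂_2 = (27 − 9) − 16 = 2, and the invariant factors of ∂_2 are all 1, so H_1 ≅ Z^2.
  H_2: rank ker ∂_2 − rank ∂_3 = (18 − 16) − 0 = 2, and there is no ∂_3, so H_2 ≅ Z^2.

H_0 ≅ Z^2,  H_1 ≅ Z^2,  H_2 ≅ Z^2.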